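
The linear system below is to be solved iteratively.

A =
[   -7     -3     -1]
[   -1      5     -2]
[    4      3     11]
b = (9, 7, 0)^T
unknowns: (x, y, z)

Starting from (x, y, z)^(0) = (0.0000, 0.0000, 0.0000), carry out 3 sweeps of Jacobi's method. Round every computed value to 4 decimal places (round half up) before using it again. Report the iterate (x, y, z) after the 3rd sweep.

(-1.7878, 1.0571, 0.3740)

Iteration 1:
  x = (9 - (-3)·0.0000 - (-1)·0.0000) / (-7) = -1.2857
  y = (7 - (-1)·0.0000 - (-2)·0.0000) / (5) = 1.4000
  z = (0 - (4)·0.0000 - (3)·0.0000) / (11) = 0.0000
Iteration 2:
  x = (9 - (-3)·1.4000 - (-1)·0.0000) / (-7) = -1.8857
  y = (7 - (-1)·-1.2857 - (-2)·0.0000) / (5) = 1.1429
  z = (0 - (4)·-1.2857 - (3)·1.4000) / (11) = 0.0857
Iteration 3:
  x = (9 - (-3)·1.1429 - (-1)·0.0857) / (-7) = -1.7878
  y = (7 - (-1)·-1.8857 - (-2)·0.0857) / (5) = 1.0571
  z = (0 - (4)·-1.8857 - (3)·1.1429) / (11) = 0.3740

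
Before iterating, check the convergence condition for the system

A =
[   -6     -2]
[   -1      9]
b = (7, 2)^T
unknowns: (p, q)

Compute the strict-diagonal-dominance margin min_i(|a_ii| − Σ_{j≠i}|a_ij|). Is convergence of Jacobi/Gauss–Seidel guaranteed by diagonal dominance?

4

row 1: |-6| − (2) = 4
row 2: |9| − (1) = 8
minimum over rows = 4 → strictly diagonally dominant (convergence guaranteed)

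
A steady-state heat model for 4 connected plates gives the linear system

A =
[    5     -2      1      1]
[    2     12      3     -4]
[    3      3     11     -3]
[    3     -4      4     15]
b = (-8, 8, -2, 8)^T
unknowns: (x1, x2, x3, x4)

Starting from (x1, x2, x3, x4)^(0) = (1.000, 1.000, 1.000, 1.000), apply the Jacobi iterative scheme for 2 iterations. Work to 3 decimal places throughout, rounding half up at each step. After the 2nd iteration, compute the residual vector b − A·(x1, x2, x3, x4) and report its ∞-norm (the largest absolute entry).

Iteration 1:
  x1 = (-8 - (-2)·1.000 - (1)·1.000 - (1)·1.000) / (5) = -1.600
  x2 = (8 - (2)·1.000 - (3)·1.000 - (-4)·1.000) / (12) = 0.583
  x3 = (-2 - (3)·1.000 - (3)·1.000 - (-3)·1.000) / (11) = -0.455
  x4 = (8 - (3)·1.000 - (-4)·1.000 - (4)·1.000) / (15) = 0.333
Iteration 2:
  x1 = (-8 - (-2)·0.583 - (1)·-0.455 - (1)·0.333) / (5) = -1.342
  x2 = (8 - (2)·-1.600 - (3)·-0.455 - (-4)·0.333) / (12) = 1.158
  x3 = (-2 - (3)·-1.600 - (3)·0.583 - (-3)·0.333) / (11) = 0.186
  x4 = (8 - (3)·-1.600 - (-4)·0.583 - (4)·-0.455) / (15) = 1.130
Residual b − A·x = (-0.290, 0.750, -0.104, -1.036); ∞-norm = 1.036

1.036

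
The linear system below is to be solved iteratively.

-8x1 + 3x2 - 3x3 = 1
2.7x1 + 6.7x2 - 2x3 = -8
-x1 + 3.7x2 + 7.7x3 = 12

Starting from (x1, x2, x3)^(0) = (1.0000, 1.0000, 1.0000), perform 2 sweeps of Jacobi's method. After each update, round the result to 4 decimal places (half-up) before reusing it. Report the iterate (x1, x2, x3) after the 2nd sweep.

(-1.0649, -0.7831, 2.1662)

Iteration 1:
  x1 = (1 - (3)·1.0000 - (-3)·1.0000) / (-8) = -0.1250
  x2 = (-8 - (2.7)·1.0000 - (-2)·1.0000) / (6.7) = -1.2985
  x3 = (12 - (-1)·1.0000 - (3.7)·1.0000) / (7.7) = 1.2078
Iteration 2:
  x1 = (1 - (3)·-1.2985 - (-3)·1.2078) / (-8) = -1.0649
  x2 = (-8 - (2.7)·-0.1250 - (-2)·1.2078) / (6.7) = -0.7831
  x3 = (12 - (-1)·-0.1250 - (3.7)·-1.2985) / (7.7) = 2.1662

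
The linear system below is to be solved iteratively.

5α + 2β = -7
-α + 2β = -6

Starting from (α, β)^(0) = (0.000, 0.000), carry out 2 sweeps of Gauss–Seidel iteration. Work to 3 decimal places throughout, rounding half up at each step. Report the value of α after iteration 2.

0.080

Iteration 1:
  α = (-7 - (2)·0.000) / (5) = -1.400
  β = (-6 - (-1)·-1.400) / (2) = -3.700
Iteration 2:
  α = (-7 - (2)·-3.700) / (5) = 0.080
  β = (-6 - (-1)·0.080) / (2) = -2.960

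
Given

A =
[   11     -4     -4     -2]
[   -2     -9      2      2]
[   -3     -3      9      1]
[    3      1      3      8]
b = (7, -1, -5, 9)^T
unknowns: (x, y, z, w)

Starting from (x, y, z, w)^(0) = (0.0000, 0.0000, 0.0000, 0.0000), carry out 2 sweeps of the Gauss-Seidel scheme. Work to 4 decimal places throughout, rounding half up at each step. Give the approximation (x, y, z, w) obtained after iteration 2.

Iteration 1:
  x = (7 - (-4)·0.0000 - (-4)·0.0000 - (-2)·0.0000) / (11) = 0.6364
  y = (-1 - (-2)·0.6364 - (2)·0.0000 - (2)·0.0000) / (-9) = -0.0303
  z = (-5 - (-3)·0.6364 - (-3)·-0.0303 - (1)·0.0000) / (9) = -0.3535
  w = (9 - (3)·0.6364 - (1)·-0.0303 - (3)·-0.3535) / (8) = 1.0227
Iteration 2:
  x = (7 - (-4)·-0.0303 - (-4)·-0.3535 - (-2)·1.0227) / (11) = 0.6827
  y = (-1 - (-2)·0.6827 - (2)·-0.3535 - (2)·1.0227) / (-9) = 0.1081
  z = (-5 - (-3)·0.6827 - (-3)·0.1081 - (1)·1.0227) / (9) = -0.4056
  w = (9 - (3)·0.6827 - (1)·0.1081 - (3)·-0.4056) / (8) = 1.0076

(0.6827, 0.1081, -0.4056, 1.0076)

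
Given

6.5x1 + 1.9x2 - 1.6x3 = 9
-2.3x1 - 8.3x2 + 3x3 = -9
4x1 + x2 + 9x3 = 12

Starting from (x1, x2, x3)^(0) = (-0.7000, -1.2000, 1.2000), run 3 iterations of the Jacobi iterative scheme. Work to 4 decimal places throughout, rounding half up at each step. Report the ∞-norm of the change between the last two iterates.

Iteration 1:
  x1 = (9 - (1.9)·-1.2000 - (-1.6)·1.2000) / (6.5) = 2.0308
  x2 = (-9 - (-2.3)·-0.7000 - (3)·1.2000) / (-8.3) = 1.7120
  x3 = (12 - (4)·-0.7000 - (1)·-1.2000) / (9) = 1.7778
Iteration 2:
  x1 = (9 - (1.9)·1.7120 - (-1.6)·1.7778) / (6.5) = 1.3218
  x2 = (-9 - (-2.3)·2.0308 - (3)·1.7778) / (-8.3) = 1.1642
  x3 = (12 - (4)·2.0308 - (1)·1.7120) / (9) = 0.2405
Iteration 3:
  x1 = (9 - (1.9)·1.1642 - (-1.6)·0.2405) / (6.5) = 1.1035
  x2 = (-9 - (-2.3)·1.3218 - (3)·0.2405) / (-8.3) = 0.8050
  x3 = (12 - (4)·1.3218 - (1)·1.1642) / (9) = 0.6165
Change: (-0.2183, -0.3592, 0.3760) → max |·| = 0.3760

0.3760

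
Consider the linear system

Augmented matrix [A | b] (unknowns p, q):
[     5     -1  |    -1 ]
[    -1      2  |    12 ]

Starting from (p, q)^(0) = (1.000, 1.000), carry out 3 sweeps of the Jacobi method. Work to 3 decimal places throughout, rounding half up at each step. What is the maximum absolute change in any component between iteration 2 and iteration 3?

Iteration 1:
  p = (-1 - (-1)·1.000) / (5) = 0.000
  q = (12 - (-1)·1.000) / (2) = 6.500
Iteration 2:
  p = (-1 - (-1)·6.500) / (5) = 1.100
  q = (12 - (-1)·0.000) / (2) = 6.000
Iteration 3:
  p = (-1 - (-1)·6.000) / (5) = 1.000
  q = (12 - (-1)·1.100) / (2) = 6.550
Change: (-0.100, 0.550) → max |·| = 0.550

0.550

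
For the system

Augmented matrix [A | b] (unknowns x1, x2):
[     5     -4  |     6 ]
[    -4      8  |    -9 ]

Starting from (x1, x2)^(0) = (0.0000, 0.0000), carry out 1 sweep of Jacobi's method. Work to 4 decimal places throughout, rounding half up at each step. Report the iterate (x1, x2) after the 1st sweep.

Iteration 1:
  x1 = (6 - (-4)·0.0000) / (5) = 1.2000
  x2 = (-9 - (-4)·0.0000) / (8) = -1.1250

(1.2000, -1.1250)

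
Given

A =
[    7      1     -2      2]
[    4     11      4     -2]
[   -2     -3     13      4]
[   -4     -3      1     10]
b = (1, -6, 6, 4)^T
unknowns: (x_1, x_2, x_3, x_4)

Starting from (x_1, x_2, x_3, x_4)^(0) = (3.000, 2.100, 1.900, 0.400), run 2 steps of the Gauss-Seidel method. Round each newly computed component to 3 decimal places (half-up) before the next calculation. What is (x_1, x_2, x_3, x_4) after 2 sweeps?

(0.314, -0.670, 0.318, 0.293)

Iteration 1:
  x_1 = (1 - (1)·2.100 - (-2)·1.900 - (2)·0.400) / (7) = 0.271
  x_2 = (-6 - (4)·0.271 - (4)·1.900 - (-2)·0.400) / (11) = -1.262
  x_3 = (6 - (-2)·0.271 - (-3)·-1.262 - (4)·0.400) / (13) = 0.089
  x_4 = (4 - (-4)·0.271 - (-3)·-1.262 - (1)·0.089) / (10) = 0.121
Iteration 2:
  x_1 = (1 - (1)·-1.262 - (-2)·0.089 - (2)·0.121) / (7) = 0.314
  x_2 = (-6 - (4)·0.314 - (4)·0.089 - (-2)·0.121) / (11) = -0.670
  x_3 = (6 - (-2)·0.314 - (-3)·-0.670 - (4)·0.121) / (13) = 0.318
  x_4 = (4 - (-4)·0.314 - (-3)·-0.670 - (1)·0.318) / (10) = 0.293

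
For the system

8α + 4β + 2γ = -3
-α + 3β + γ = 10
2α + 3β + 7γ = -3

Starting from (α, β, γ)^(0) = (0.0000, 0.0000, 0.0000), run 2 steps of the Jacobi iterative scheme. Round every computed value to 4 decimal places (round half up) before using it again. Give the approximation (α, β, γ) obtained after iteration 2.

Iteration 1:
  α = (-3 - (4)·0.0000 - (2)·0.0000) / (8) = -0.3750
  β = (10 - (-1)·0.0000 - (1)·0.0000) / (3) = 3.3333
  γ = (-3 - (2)·0.0000 - (3)·0.0000) / (7) = -0.4286
Iteration 2:
  α = (-3 - (4)·3.3333 - (2)·-0.4286) / (8) = -1.9345
  β = (10 - (-1)·-0.3750 - (1)·-0.4286) / (3) = 3.3512
  γ = (-3 - (2)·-0.3750 - (3)·3.3333) / (7) = -1.7500

(-1.9345, 3.3512, -1.7500)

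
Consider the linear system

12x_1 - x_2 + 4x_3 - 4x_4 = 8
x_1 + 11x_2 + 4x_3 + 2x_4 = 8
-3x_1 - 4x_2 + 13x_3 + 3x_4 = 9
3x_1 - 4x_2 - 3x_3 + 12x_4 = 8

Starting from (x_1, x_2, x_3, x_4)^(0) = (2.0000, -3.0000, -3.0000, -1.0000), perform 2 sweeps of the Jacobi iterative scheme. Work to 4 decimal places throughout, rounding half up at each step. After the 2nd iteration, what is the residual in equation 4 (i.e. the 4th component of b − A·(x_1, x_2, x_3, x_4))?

Iteration 1:
  x_1 = (8 - (-1)·-3.0000 - (4)·-3.0000 - (-4)·-1.0000) / (12) = 1.0833
  x_2 = (8 - (1)·2.0000 - (4)·-3.0000 - (2)·-1.0000) / (11) = 1.8182
  x_3 = (9 - (-3)·2.0000 - (-4)·-3.0000 - (3)·-1.0000) / (13) = 0.4615
  x_4 = (8 - (3)·2.0000 - (-4)·-3.0000 - (-3)·-3.0000) / (12) = -1.5833
Iteration 2:
  x_1 = (8 - (-1)·1.8182 - (4)·0.4615 - (-4)·-1.5833) / (12) = 0.1366
  x_2 = (8 - (1)·1.0833 - (4)·0.4615 - (2)·-1.5833) / (11) = 0.7488
  x_3 = (9 - (-3)·1.0833 - (-4)·1.8182 - (3)·-1.5833) / (13) = 1.8671
  x_4 = (8 - (3)·1.0833 - (-4)·1.8182 - (-3)·0.4615) / (12) = 1.1173
Residual b − A·x = (4.1104, -10.0764, -15.2192, 2.7791)

2.7791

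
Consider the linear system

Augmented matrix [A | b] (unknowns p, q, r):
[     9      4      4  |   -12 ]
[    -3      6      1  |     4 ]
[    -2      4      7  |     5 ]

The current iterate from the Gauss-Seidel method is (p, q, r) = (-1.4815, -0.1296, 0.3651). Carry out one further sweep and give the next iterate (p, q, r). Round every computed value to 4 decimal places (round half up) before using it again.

(-1.4380, -0.1132, 0.3681)

One sweep:
  p = (-12 - (4)·-0.1296 - (4)·0.3651) / (9) = -1.4380
  q = (4 - (-3)·-1.4380 - (1)·0.3651) / (6) = -0.1132
  r = (5 - (-2)·-1.4380 - (4)·-0.1132) / (7) = 0.3681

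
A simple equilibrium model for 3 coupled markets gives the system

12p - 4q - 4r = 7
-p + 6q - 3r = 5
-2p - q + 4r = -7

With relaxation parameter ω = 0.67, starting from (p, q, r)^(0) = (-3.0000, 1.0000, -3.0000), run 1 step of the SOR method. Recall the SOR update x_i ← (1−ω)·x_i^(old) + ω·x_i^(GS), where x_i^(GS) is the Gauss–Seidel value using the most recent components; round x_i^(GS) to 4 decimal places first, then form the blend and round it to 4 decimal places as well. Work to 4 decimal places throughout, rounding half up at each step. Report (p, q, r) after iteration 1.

Iteration 1:
  p: GS value = (7 - (-4)·1.0000 - (-4)·-3.0000) / (12) = -0.0833;  p ← (1−ω)·-3.0000 + ω·-0.0833 = -1.0458
  q: GS value = (5 - (-1)·-1.0458 - (-3)·-3.0000) / (6) = -0.8410;  q ← (1−ω)·1.0000 + ω·-0.8410 = -0.2335
  r: GS value = (-7 - (-2)·-1.0458 - (-1)·-0.2335) / (4) = -2.3313;  r ← (1−ω)·-3.0000 + ω·-2.3313 = -2.5520

(-1.0458, -0.2335, -2.5520)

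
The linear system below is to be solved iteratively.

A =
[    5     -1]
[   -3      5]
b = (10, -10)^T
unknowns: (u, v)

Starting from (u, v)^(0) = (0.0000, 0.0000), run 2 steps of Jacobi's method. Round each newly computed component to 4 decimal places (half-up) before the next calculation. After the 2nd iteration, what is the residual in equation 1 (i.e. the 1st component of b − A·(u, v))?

1.2000

Iteration 1:
  u = (10 - (-1)·0.0000) / (5) = 2.0000
  v = (-10 - (-3)·0.0000) / (5) = -2.0000
Iteration 2:
  u = (10 - (-1)·-2.0000) / (5) = 1.6000
  v = (-10 - (-3)·2.0000) / (5) = -0.8000
Residual b − A·x = (1.2000, -1.2000)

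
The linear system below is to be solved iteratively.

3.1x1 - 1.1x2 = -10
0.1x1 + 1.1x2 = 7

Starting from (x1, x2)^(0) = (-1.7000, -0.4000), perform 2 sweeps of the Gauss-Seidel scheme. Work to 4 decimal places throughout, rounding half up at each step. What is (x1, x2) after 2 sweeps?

Iteration 1:
  x1 = (-10 - (-1.1)·-0.4000) / (3.1) = -3.3677
  x2 = (7 - (0.1)·-3.3677) / (1.1) = 6.6698
Iteration 2:
  x1 = (-10 - (-1.1)·6.6698) / (3.1) = -0.8591
  x2 = (7 - (0.1)·-0.8591) / (1.1) = 6.4417

(-0.8591, 6.4417)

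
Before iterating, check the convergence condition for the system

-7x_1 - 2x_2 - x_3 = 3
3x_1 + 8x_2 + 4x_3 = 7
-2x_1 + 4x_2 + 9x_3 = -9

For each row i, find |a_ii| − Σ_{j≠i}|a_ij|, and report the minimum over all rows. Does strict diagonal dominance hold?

1

row 1: |-7| − (2+1) = 4
row 2: |8| − (3+4) = 1
row 3: |9| − (2+4) = 3
minimum over rows = 1 → strictly diagonally dominant (convergence guaranteed)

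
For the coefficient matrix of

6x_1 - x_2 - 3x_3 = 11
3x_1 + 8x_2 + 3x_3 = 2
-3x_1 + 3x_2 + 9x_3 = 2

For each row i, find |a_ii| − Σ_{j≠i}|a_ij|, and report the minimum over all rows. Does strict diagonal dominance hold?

row 1: |6| − (1+3) = 2
row 2: |8| − (3+3) = 2
row 3: |9| − (3+3) = 3
minimum over rows = 2 → strictly diagonally dominant (convergence guaranteed)

2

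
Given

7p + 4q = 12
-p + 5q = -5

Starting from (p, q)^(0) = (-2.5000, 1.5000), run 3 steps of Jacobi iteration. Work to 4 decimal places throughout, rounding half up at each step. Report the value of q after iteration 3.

Iteration 1:
  p = (12 - (4)·1.5000) / (7) = 0.8571
  q = (-5 - (-1)·-2.5000) / (5) = -1.5000
Iteration 2:
  p = (12 - (4)·-1.5000) / (7) = 2.5714
  q = (-5 - (-1)·0.8571) / (5) = -0.8286
Iteration 3:
  p = (12 - (4)·-0.8286) / (7) = 2.1878
  q = (-5 - (-1)·2.5714) / (5) = -0.4857

-0.4857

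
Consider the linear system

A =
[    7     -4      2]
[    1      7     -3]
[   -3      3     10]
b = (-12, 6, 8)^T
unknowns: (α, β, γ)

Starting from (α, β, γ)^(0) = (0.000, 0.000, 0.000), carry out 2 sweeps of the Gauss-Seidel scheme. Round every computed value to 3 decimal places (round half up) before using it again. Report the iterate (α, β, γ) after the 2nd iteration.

Iteration 1:
  α = (-12 - (-4)·0.000 - (2)·0.000) / (7) = -1.714
  β = (6 - (1)·-1.714 - (-3)·0.000) / (7) = 1.102
  γ = (8 - (-3)·-1.714 - (3)·1.102) / (10) = -0.045
Iteration 2:
  α = (-12 - (-4)·1.102 - (2)·-0.045) / (7) = -1.072
  β = (6 - (1)·-1.072 - (-3)·-0.045) / (7) = 0.991
  γ = (8 - (-3)·-1.072 - (3)·0.991) / (10) = 0.181

(-1.072, 0.991, 0.181)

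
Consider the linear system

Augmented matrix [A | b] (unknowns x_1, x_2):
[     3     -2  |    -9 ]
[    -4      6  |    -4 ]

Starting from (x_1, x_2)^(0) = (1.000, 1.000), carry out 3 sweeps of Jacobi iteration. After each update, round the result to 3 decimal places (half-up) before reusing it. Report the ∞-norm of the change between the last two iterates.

Iteration 1:
  x_1 = (-9 - (-2)·1.000) / (3) = -2.333
  x_2 = (-4 - (-4)·1.000) / (6) = 0.000
Iteration 2:
  x_1 = (-9 - (-2)·0.000) / (3) = -3.000
  x_2 = (-4 - (-4)·-2.333) / (6) = -2.222
Iteration 3:
  x_1 = (-9 - (-2)·-2.222) / (3) = -4.481
  x_2 = (-4 - (-4)·-3.000) / (6) = -2.667
Change: (-1.481, -0.445) → max |·| = 1.481

1.481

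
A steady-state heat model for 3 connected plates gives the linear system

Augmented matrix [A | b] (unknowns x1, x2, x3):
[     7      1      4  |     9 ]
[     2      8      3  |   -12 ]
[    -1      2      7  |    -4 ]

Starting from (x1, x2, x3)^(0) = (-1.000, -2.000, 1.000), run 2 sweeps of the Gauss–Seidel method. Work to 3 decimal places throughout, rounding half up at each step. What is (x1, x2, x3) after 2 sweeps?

(1.487, -1.939, 0.195)

Iteration 1:
  x1 = (9 - (1)·-2.000 - (4)·1.000) / (7) = 1.000
  x2 = (-12 - (2)·1.000 - (3)·1.000) / (8) = -2.125
  x3 = (-4 - (-1)·1.000 - (2)·-2.125) / (7) = 0.179
Iteration 2:
  x1 = (9 - (1)·-2.125 - (4)·0.179) / (7) = 1.487
  x2 = (-12 - (2)·1.487 - (3)·0.179) / (8) = -1.939
  x3 = (-4 - (-1)·1.487 - (2)·-1.939) / (7) = 0.195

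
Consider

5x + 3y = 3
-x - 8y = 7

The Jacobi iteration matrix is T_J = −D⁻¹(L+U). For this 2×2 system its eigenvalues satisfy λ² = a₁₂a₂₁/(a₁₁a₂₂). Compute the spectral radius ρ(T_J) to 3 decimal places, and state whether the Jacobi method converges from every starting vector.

0.274

a₁₂a₂₁/(a₁₁a₂₂) = (3)·(-1) / ((5)·(-8)) = 0.075000
ρ = √|0.075000| = √0.075000 = 0.274
ρ < 1, so Jacobi converges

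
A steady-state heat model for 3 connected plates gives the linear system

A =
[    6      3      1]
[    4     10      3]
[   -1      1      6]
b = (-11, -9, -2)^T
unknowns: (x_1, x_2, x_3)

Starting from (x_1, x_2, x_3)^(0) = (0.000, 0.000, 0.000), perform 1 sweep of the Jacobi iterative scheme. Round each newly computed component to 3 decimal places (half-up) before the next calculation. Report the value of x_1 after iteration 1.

-1.833

Iteration 1:
  x_1 = (-11 - (3)·0.000 - (1)·0.000) / (6) = -1.833
  x_2 = (-9 - (4)·0.000 - (3)·0.000) / (10) = -0.900
  x_3 = (-2 - (-1)·0.000 - (1)·0.000) / (6) = -0.333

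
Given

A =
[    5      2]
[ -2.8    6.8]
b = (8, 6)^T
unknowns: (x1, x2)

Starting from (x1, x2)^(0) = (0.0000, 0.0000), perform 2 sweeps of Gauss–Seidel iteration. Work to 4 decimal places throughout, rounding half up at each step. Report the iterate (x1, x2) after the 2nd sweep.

(0.9835, 1.2873)

Iteration 1:
  x1 = (8 - (2)·0.0000) / (5) = 1.6000
  x2 = (6 - (-2.8)·1.6000) / (6.8) = 1.5412
Iteration 2:
  x1 = (8 - (2)·1.5412) / (5) = 0.9835
  x2 = (6 - (-2.8)·0.9835) / (6.8) = 1.2873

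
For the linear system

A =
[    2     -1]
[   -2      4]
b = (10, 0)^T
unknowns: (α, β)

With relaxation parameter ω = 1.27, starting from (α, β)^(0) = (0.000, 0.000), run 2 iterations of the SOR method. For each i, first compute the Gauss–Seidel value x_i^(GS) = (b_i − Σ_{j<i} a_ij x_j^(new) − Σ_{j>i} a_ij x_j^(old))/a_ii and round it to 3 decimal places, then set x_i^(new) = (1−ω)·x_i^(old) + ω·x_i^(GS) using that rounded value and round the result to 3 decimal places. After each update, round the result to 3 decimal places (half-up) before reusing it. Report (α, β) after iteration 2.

(7.196, 3.481)

Iteration 1:
  α: GS value = (10 - (-1)·0.000) / (2) = 5.000;  α ← (1−ω)·0.000 + ω·5.000 = 6.350
  β: GS value = (0 - (-2)·6.350) / (4) = 3.175;  β ← (1−ω)·0.000 + ω·3.175 = 4.032
Iteration 2:
  α: GS value = (10 - (-1)·4.032) / (2) = 7.016;  α ← (1−ω)·6.350 + ω·7.016 = 7.196
  β: GS value = (0 - (-2)·7.196) / (4) = 3.598;  β ← (1−ω)·4.032 + ω·3.598 = 3.481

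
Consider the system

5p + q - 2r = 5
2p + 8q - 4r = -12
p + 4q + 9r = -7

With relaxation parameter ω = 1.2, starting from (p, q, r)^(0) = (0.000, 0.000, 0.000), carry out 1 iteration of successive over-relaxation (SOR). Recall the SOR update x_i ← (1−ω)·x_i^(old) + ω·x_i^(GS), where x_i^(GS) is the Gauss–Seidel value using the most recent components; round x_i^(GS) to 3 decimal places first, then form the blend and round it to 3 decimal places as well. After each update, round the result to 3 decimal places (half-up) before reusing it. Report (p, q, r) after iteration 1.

(1.200, -2.160, 0.059)

Iteration 1:
  p: GS value = (5 - (1)·0.000 - (-2)·0.000) / (5) = 1.000;  p ← (1−ω)·0.000 + ω·1.000 = 1.200
  q: GS value = (-12 - (2)·1.200 - (-4)·0.000) / (8) = -1.800;  q ← (1−ω)·0.000 + ω·-1.800 = -2.160
  r: GS value = (-7 - (1)·1.200 - (4)·-2.160) / (9) = 0.049;  r ← (1−ω)·0.000 + ω·0.049 = 0.059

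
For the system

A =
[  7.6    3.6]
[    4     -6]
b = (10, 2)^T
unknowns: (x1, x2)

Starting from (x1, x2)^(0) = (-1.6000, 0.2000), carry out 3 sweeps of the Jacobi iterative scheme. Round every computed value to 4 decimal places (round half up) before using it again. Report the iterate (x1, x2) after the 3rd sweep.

Iteration 1:
  x1 = (10 - (3.6)·0.2000) / (7.6) = 1.2211
  x2 = (2 - (4)·-1.6000) / (-6) = -1.4000
Iteration 2:
  x1 = (10 - (3.6)·-1.4000) / (7.6) = 1.9789
  x2 = (2 - (4)·1.2211) / (-6) = 0.4807
Iteration 3:
  x1 = (10 - (3.6)·0.4807) / (7.6) = 1.0881
  x2 = (2 - (4)·1.9789) / (-6) = 0.9859

(1.0881, 0.9859)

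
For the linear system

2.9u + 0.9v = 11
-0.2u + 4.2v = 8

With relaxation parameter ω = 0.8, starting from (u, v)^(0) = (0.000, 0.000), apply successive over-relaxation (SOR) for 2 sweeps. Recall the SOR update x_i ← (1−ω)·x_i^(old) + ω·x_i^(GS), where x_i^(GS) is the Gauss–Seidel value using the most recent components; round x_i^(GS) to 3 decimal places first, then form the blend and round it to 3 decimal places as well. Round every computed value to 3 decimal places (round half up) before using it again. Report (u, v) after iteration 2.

Iteration 1:
  u: GS value = (11 - (0.9)·0.000) / (2.9) = 3.793;  u ← (1−ω)·0.000 + ω·3.793 = 3.034
  v: GS value = (8 - (-0.2)·3.034) / (4.2) = 2.049;  v ← (1−ω)·0.000 + ω·2.049 = 1.639
Iteration 2:
  u: GS value = (11 - (0.9)·1.639) / (2.9) = 3.284;  u ← (1−ω)·3.034 + ω·3.284 = 3.234
  v: GS value = (8 - (-0.2)·3.234) / (4.2) = 2.059;  v ← (1−ω)·1.639 + ω·2.059 = 1.975

(3.234, 1.975)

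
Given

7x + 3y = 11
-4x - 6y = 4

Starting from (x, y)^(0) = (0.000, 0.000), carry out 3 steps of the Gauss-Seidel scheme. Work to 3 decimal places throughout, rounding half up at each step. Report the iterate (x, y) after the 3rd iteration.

Iteration 1:
  x = (11 - (3)·0.000) / (7) = 1.571
  y = (4 - (-4)·1.571) / (-6) = -1.714
Iteration 2:
  x = (11 - (3)·-1.714) / (7) = 2.306
  y = (4 - (-4)·2.306) / (-6) = -2.204
Iteration 3:
  x = (11 - (3)·-2.204) / (7) = 2.516
  y = (4 - (-4)·2.516) / (-6) = -2.344

(2.516, -2.344)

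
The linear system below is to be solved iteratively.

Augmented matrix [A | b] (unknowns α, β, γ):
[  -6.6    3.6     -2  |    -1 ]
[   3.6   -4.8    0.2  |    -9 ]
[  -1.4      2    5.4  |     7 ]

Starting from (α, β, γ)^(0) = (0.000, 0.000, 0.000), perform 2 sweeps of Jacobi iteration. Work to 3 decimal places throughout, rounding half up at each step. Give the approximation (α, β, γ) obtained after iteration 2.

Iteration 1:
  α = (-1 - (3.6)·0.000 - (-2)·0.000) / (-6.6) = 0.152
  β = (-9 - (3.6)·0.000 - (0.2)·0.000) / (-4.8) = 1.875
  γ = (7 - (-1.4)·0.000 - (2)·0.000) / (5.4) = 1.296
Iteration 2:
  α = (-1 - (3.6)·1.875 - (-2)·1.296) / (-6.6) = 0.782
  β = (-9 - (3.6)·0.152 - (0.2)·1.296) / (-4.8) = 2.043
  γ = (7 - (-1.4)·0.152 - (2)·1.875) / (5.4) = 0.641

(0.782, 2.043, 0.641)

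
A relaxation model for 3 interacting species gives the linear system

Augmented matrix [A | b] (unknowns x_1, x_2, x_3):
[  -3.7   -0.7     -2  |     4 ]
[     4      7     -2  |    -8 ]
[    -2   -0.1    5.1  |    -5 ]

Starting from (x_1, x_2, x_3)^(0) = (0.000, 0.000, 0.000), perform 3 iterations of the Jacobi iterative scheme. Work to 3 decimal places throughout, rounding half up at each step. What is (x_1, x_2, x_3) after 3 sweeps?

Iteration 1:
  x_1 = (4 - (-0.7)·0.000 - (-2)·0.000) / (-3.7) = -1.081
  x_2 = (-8 - (4)·0.000 - (-2)·0.000) / (7) = -1.143
  x_3 = (-5 - (-2)·0.000 - (-0.1)·0.000) / (5.1) = -0.980
Iteration 2:
  x_1 = (4 - (-0.7)·-1.143 - (-2)·-0.980) / (-3.7) = -0.335
  x_2 = (-8 - (4)·-1.081 - (-2)·-0.980) / (7) = -0.805
  x_3 = (-5 - (-2)·-1.081 - (-0.1)·-1.143) / (5.1) = -1.427
Iteration 3:
  x_1 = (4 - (-0.7)·-0.805 - (-2)·-1.427) / (-3.7) = -0.157
  x_2 = (-8 - (4)·-0.335 - (-2)·-1.427) / (7) = -1.359
  x_3 = (-5 - (-2)·-0.335 - (-0.1)·-0.805) / (5.1) = -1.128

(-0.157, -1.359, -1.128)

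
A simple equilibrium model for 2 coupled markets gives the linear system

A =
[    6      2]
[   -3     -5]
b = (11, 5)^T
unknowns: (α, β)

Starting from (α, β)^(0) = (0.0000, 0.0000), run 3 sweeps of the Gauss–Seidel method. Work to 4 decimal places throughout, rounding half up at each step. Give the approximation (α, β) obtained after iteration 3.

(2.6733, -2.6040)

Iteration 1:
  α = (11 - (2)·0.0000) / (6) = 1.8333
  β = (5 - (-3)·1.8333) / (-5) = -2.1000
Iteration 2:
  α = (11 - (2)·-2.1000) / (6) = 2.5333
  β = (5 - (-3)·2.5333) / (-5) = -2.5200
Iteration 3:
  α = (11 - (2)·-2.5200) / (6) = 2.6733
  β = (5 - (-3)·2.6733) / (-5) = -2.6040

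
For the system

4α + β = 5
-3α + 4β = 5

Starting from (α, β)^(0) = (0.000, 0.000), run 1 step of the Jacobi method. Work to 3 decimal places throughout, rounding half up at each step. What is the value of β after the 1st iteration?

Iteration 1:
  α = (5 - (1)·0.000) / (4) = 1.250
  β = (5 - (-3)·0.000) / (4) = 1.250

1.250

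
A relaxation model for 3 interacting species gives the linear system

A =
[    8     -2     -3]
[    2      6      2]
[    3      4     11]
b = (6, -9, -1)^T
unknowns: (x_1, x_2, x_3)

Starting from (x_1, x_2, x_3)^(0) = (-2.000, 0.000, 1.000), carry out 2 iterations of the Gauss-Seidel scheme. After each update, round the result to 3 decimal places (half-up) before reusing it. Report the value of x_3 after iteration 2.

0.451

Iteration 1:
  x_1 = (6 - (-2)·0.000 - (-3)·1.000) / (8) = 1.125
  x_2 = (-9 - (2)·1.125 - (2)·1.000) / (6) = -2.208
  x_3 = (-1 - (3)·1.125 - (4)·-2.208) / (11) = 0.405
Iteration 2:
  x_1 = (6 - (-2)·-2.208 - (-3)·0.405) / (8) = 0.350
  x_2 = (-9 - (2)·0.350 - (2)·0.405) / (6) = -1.752
  x_3 = (-1 - (3)·0.350 - (4)·-1.752) / (11) = 0.451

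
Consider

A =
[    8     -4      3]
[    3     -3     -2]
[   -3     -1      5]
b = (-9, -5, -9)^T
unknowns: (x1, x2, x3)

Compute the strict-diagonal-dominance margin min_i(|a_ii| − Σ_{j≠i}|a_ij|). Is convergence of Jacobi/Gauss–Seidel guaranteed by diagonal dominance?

-2

row 1: |8| − (4+3) = 1
row 2: |-3| − (3+2) = -2
row 3: |5| − (3+1) = 1
minimum over rows = -2 → not strictly diagonally dominant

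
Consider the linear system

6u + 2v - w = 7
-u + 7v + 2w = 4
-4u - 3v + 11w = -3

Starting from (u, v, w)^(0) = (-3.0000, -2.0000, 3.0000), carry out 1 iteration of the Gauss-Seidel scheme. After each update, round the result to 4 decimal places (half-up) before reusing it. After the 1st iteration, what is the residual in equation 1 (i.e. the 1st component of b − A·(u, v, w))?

-6.5063

Iteration 1:
  u = (7 - (2)·-2.0000 - (-1)·3.0000) / (6) = 2.3333
  v = (4 - (-1)·2.3333 - (2)·3.0000) / (7) = 0.0476
  w = (-3 - (-4)·2.3333 - (-3)·0.0476) / (11) = 0.5887
Residual b − A·x = (-6.5063, 4.8227, 0.0003)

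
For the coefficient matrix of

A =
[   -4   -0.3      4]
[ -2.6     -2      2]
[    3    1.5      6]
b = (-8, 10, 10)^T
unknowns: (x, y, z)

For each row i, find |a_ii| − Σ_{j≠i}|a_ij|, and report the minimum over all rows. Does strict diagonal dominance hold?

row 1: |-4| − (0.3+4) = -0.3
row 2: |-2| − (2.6+2) = -2.6
row 3: |6| − (3+1.5) = 1.5
minimum over rows = -2.6 → not strictly diagonally dominant

-2.6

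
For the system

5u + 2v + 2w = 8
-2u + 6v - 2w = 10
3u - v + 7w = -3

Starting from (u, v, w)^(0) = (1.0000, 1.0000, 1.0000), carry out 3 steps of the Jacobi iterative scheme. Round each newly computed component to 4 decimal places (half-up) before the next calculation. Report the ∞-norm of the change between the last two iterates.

0.1565

Iteration 1:
  u = (8 - (2)·1.0000 - (2)·1.0000) / (5) = 0.8000
  v = (10 - (-2)·1.0000 - (-2)·1.0000) / (6) = 2.3333
  w = (-3 - (3)·1.0000 - (-1)·1.0000) / (7) = -0.7143
Iteration 2:
  u = (8 - (2)·2.3333 - (2)·-0.7143) / (5) = 0.9524
  v = (10 - (-2)·0.8000 - (-2)·-0.7143) / (6) = 1.6952
  w = (-3 - (3)·0.8000 - (-1)·2.3333) / (7) = -0.4381
Iteration 3:
  u = (8 - (2)·1.6952 - (2)·-0.4381) / (5) = 1.0972
  v = (10 - (-2)·0.9524 - (-2)·-0.4381) / (6) = 1.8381
  w = (-3 - (3)·0.9524 - (-1)·1.6952) / (7) = -0.5946
Change: (0.1448, 0.1429, -0.1565) → max |·| = 0.1565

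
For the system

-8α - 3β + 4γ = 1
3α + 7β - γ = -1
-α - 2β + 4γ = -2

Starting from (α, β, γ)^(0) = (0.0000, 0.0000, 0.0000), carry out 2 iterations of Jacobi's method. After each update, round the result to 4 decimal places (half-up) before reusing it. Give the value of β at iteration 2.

-0.1607

Iteration 1:
  α = (1 - (-3)·0.0000 - (4)·0.0000) / (-8) = -0.1250
  β = (-1 - (3)·0.0000 - (-1)·0.0000) / (7) = -0.1429
  γ = (-2 - (-1)·0.0000 - (-2)·0.0000) / (4) = -0.5000
Iteration 2:
  α = (1 - (-3)·-0.1429 - (4)·-0.5000) / (-8) = -0.3214
  β = (-1 - (3)·-0.1250 - (-1)·-0.5000) / (7) = -0.1607
  γ = (-2 - (-1)·-0.1250 - (-2)·-0.1429) / (4) = -0.6027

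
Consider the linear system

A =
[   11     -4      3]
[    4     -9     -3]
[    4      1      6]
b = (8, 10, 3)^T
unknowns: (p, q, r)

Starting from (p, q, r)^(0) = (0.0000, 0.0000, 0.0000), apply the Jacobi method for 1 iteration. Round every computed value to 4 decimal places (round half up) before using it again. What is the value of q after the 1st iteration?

Iteration 1:
  p = (8 - (-4)·0.0000 - (3)·0.0000) / (11) = 0.7273
  q = (10 - (4)·0.0000 - (-3)·0.0000) / (-9) = -1.1111
  r = (3 - (4)·0.0000 - (1)·0.0000) / (6) = 0.5000

-1.1111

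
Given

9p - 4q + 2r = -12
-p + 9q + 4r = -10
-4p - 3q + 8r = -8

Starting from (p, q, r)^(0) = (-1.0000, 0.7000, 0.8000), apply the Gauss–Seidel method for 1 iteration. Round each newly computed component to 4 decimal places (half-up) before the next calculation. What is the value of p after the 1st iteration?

-1.2000

Iteration 1:
  p = (-12 - (-4)·0.7000 - (2)·0.8000) / (9) = -1.2000
  q = (-10 - (-1)·-1.2000 - (4)·0.8000) / (9) = -1.6000
  r = (-8 - (-4)·-1.2000 - (-3)·-1.6000) / (8) = -2.2000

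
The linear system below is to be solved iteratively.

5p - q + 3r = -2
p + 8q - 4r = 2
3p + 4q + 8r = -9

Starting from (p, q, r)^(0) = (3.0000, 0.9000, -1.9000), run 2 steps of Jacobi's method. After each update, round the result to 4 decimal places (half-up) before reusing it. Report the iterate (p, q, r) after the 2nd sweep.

Iteration 1:
  p = (-2 - (-1)·0.9000 - (3)·-1.9000) / (5) = 0.9200
  q = (2 - (1)·3.0000 - (-4)·-1.9000) / (8) = -1.0750
  r = (-9 - (3)·3.0000 - (4)·0.9000) / (8) = -2.7000
Iteration 2:
  p = (-2 - (-1)·-1.0750 - (3)·-2.7000) / (5) = 1.0050
  q = (2 - (1)·0.9200 - (-4)·-2.7000) / (8) = -1.2150
  r = (-9 - (3)·0.9200 - (4)·-1.0750) / (8) = -0.9325

(1.0050, -1.2150, -0.9325)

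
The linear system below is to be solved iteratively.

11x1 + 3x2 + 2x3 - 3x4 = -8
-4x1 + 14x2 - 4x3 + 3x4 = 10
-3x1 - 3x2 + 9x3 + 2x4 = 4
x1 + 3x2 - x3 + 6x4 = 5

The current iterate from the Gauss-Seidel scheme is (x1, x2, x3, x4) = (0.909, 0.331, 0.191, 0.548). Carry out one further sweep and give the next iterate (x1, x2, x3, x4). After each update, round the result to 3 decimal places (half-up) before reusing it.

One sweep:
  x1 = (-8 - (3)·0.331 - (2)·0.191 - (-3)·0.548) / (11) = -0.703
  x2 = (10 - (-4)·-0.703 - (-4)·0.191 - (3)·0.548) / (14) = 0.451
  x3 = (4 - (-3)·-0.703 - (-3)·0.451 - (2)·0.548) / (9) = 0.239
  x4 = (5 - (1)·-0.703 - (3)·0.451 - (-1)·0.239) / (6) = 0.765

(-0.703, 0.451, 0.239, 0.765)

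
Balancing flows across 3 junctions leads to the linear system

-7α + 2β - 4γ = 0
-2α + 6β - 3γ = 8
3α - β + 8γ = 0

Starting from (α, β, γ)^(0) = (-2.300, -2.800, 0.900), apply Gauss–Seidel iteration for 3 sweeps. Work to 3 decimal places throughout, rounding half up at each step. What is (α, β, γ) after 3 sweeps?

(0.358, 1.556, 0.060)

Iteration 1:
  α = (0 - (2)·-2.800 - (-4)·0.900) / (-7) = -1.314
  β = (8 - (-2)·-1.314 - (-3)·0.900) / (6) = 1.345
  γ = (0 - (3)·-1.314 - (-1)·1.345) / (8) = 0.661
Iteration 2:
  α = (0 - (2)·1.345 - (-4)·0.661) / (-7) = 0.007
  β = (8 - (-2)·0.007 - (-3)·0.661) / (6) = 1.666
  γ = (0 - (3)·0.007 - (-1)·1.666) / (8) = 0.206
Iteration 3:
  α = (0 - (2)·1.666 - (-4)·0.206) / (-7) = 0.358
  β = (8 - (-2)·0.358 - (-3)·0.206) / (6) = 1.556
  γ = (0 - (3)·0.358 - (-1)·1.556) / (8) = 0.060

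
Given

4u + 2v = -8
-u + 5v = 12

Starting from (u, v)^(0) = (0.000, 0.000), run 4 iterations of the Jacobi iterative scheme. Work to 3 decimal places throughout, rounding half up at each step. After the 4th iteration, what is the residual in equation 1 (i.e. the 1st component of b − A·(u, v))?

-0.080

Iteration 1:
  u = (-8 - (2)·0.000) / (4) = -2.000
  v = (12 - (-1)·0.000) / (5) = 2.400
Iteration 2:
  u = (-8 - (2)·2.400) / (4) = -3.200
  v = (12 - (-1)·-2.000) / (5) = 2.000
Iteration 3:
  u = (-8 - (2)·2.000) / (4) = -3.000
  v = (12 - (-1)·-3.200) / (5) = 1.760
Iteration 4:
  u = (-8 - (2)·1.760) / (4) = -2.880
  v = (12 - (-1)·-3.000) / (5) = 1.800
Residual b − A·x = (-0.080, 0.120)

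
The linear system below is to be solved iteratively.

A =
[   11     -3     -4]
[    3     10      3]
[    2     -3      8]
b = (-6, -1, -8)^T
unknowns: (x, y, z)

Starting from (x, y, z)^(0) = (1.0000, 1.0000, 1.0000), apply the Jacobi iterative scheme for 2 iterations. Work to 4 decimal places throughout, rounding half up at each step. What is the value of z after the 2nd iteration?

Iteration 1:
  x = (-6 - (-3)·1.0000 - (-4)·1.0000) / (11) = 0.0909
  y = (-1 - (3)·1.0000 - (3)·1.0000) / (10) = -0.7000
  z = (-8 - (2)·1.0000 - (-3)·1.0000) / (8) = -0.8750
Iteration 2:
  x = (-6 - (-3)·-0.7000 - (-4)·-0.8750) / (11) = -1.0545
  y = (-1 - (3)·0.0909 - (3)·-0.8750) / (10) = 0.1352
  z = (-8 - (2)·0.0909 - (-3)·-0.7000) / (8) = -1.2852

-1.2852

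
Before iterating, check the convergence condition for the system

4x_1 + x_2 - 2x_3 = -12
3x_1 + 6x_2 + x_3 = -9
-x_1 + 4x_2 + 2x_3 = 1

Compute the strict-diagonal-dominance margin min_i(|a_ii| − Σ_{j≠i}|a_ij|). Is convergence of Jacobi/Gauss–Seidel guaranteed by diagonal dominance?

row 1: |4| − (1+2) = 1
row 2: |6| − (3+1) = 2
row 3: |2| − (1+4) = -3
minimum over rows = -3 → not strictly diagonally dominant

-3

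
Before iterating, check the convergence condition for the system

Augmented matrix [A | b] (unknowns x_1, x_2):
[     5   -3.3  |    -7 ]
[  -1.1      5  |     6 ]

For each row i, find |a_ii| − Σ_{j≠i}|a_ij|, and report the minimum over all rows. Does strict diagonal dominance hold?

1.7

row 1: |5| − (3.3) = 1.7
row 2: |5| − (1.1) = 3.9
minimum over rows = 1.7 → strictly diagonally dominant (convergence guaranteed)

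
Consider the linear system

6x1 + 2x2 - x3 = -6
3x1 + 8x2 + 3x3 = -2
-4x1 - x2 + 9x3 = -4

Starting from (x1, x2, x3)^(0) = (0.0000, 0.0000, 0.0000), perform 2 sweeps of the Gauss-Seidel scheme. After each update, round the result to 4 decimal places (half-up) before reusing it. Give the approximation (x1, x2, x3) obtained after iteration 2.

Iteration 1:
  x1 = (-6 - (2)·0.0000 - (-1)·0.0000) / (6) = -1.0000
  x2 = (-2 - (3)·-1.0000 - (3)·0.0000) / (8) = 0.1250
  x3 = (-4 - (-4)·-1.0000 - (-1)·0.1250) / (9) = -0.8750
Iteration 2:
  x1 = (-6 - (2)·0.1250 - (-1)·-0.8750) / (6) = -1.1875
  x2 = (-2 - (3)·-1.1875 - (3)·-0.8750) / (8) = 0.5234
  x3 = (-4 - (-4)·-1.1875 - (-1)·0.5234) / (9) = -0.9141

(-1.1875, 0.5234, -0.9141)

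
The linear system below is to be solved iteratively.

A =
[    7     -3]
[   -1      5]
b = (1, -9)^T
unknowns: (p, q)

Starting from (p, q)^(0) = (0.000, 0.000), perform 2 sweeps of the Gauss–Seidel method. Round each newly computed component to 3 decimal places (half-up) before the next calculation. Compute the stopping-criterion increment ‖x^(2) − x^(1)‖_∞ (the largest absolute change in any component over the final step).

0.759

Iteration 1:
  p = (1 - (-3)·0.000) / (7) = 0.143
  q = (-9 - (-1)·0.143) / (5) = -1.771
Iteration 2:
  p = (1 - (-3)·-1.771) / (7) = -0.616
  q = (-9 - (-1)·-0.616) / (5) = -1.923
Change: (-0.759, -0.152) → max |·| = 0.759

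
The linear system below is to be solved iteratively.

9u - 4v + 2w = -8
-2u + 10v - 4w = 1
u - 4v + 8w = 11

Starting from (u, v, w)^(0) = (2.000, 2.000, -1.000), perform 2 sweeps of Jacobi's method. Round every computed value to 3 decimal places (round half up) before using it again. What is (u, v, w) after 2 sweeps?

Iteration 1:
  u = (-8 - (-4)·2.000 - (2)·-1.000) / (9) = 0.222
  v = (1 - (-2)·2.000 - (-4)·-1.000) / (10) = 0.100
  w = (11 - (1)·2.000 - (-4)·2.000) / (8) = 2.125
Iteration 2:
  u = (-8 - (-4)·0.100 - (2)·2.125) / (9) = -1.317
  v = (1 - (-2)·0.222 - (-4)·2.125) / (10) = 0.994
  w = (11 - (1)·0.222 - (-4)·0.100) / (8) = 1.397

(-1.317, 0.994, 1.397)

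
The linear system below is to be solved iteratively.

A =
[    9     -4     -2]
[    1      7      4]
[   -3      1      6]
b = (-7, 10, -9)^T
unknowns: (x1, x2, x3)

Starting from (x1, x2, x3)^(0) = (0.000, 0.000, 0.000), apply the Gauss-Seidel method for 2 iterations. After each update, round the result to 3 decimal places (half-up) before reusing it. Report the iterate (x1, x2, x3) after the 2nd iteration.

Iteration 1:
  x1 = (-7 - (-4)·0.000 - (-2)·0.000) / (9) = -0.778
  x2 = (10 - (1)·-0.778 - (4)·0.000) / (7) = 1.540
  x3 = (-9 - (-3)·-0.778 - (1)·1.540) / (6) = -2.146
Iteration 2:
  x1 = (-7 - (-4)·1.540 - (-2)·-2.146) / (9) = -0.570
  x2 = (10 - (1)·-0.570 - (4)·-2.146) / (7) = 2.736
  x3 = (-9 - (-3)·-0.570 - (1)·2.736) / (6) = -2.241

(-0.570, 2.736, -2.241)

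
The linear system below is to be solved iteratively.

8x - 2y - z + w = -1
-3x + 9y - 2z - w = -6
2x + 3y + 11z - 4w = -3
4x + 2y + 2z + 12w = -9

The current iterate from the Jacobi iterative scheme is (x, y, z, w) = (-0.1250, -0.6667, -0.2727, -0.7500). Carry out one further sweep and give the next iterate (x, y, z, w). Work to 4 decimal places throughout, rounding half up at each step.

(-0.2320, -0.8523, -0.3409, -0.5518)

One sweep:
  x = (-1 - (-2)·-0.6667 - (-1)·-0.2727 - (1)·-0.7500) / (8) = -0.2320
  y = (-6 - (-3)·-0.1250 - (-2)·-0.2727 - (-1)·-0.7500) / (9) = -0.8523
  z = (-3 - (2)·-0.1250 - (3)·-0.6667 - (-4)·-0.7500) / (11) = -0.3409
  w = (-9 - (4)·-0.1250 - (2)·-0.6667 - (2)·-0.2727) / (12) = -0.5518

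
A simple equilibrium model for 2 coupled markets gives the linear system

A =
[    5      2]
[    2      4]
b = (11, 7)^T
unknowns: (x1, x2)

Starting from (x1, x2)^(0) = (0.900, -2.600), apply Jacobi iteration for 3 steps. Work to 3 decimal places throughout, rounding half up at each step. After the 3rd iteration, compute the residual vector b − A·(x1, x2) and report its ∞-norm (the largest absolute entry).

1.560

Iteration 1:
  x1 = (11 - (2)·-2.600) / (5) = 3.240
  x2 = (7 - (2)·0.900) / (4) = 1.300
Iteration 2:
  x1 = (11 - (2)·1.300) / (5) = 1.680
  x2 = (7 - (2)·3.240) / (4) = 0.130
Iteration 3:
  x1 = (11 - (2)·0.130) / (5) = 2.148
  x2 = (7 - (2)·1.680) / (4) = 0.910
Residual b − A·x = (-1.560, -0.936); ∞-norm = 1.560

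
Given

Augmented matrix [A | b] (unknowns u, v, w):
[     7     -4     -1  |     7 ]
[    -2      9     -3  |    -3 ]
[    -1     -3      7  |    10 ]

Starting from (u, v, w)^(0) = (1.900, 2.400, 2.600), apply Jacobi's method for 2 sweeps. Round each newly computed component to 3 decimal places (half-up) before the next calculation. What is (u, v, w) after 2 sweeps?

(1.936, 1.186, 2.230)

Iteration 1:
  u = (7 - (-4)·2.400 - (-1)·2.600) / (7) = 2.743
  v = (-3 - (-2)·1.900 - (-3)·2.600) / (9) = 0.956
  w = (10 - (-1)·1.900 - (-3)·2.400) / (7) = 2.729
Iteration 2:
  u = (7 - (-4)·0.956 - (-1)·2.729) / (7) = 1.936
  v = (-3 - (-2)·2.743 - (-3)·2.729) / (9) = 1.186
  w = (10 - (-1)·2.743 - (-3)·0.956) / (7) = 2.230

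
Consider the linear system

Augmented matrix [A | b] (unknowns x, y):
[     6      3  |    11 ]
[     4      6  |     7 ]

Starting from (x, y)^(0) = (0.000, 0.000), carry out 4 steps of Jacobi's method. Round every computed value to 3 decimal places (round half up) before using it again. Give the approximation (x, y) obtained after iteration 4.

(1.667, -0.074)

Iteration 1:
  x = (11 - (3)·0.000) / (6) = 1.833
  y = (7 - (4)·0.000) / (6) = 1.167
Iteration 2:
  x = (11 - (3)·1.167) / (6) = 1.250
  y = (7 - (4)·1.833) / (6) = -0.055
Iteration 3:
  x = (11 - (3)·-0.055) / (6) = 1.861
  y = (7 - (4)·1.250) / (6) = 0.333
Iteration 4:
  x = (11 - (3)·0.333) / (6) = 1.667
  y = (7 - (4)·1.861) / (6) = -0.074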